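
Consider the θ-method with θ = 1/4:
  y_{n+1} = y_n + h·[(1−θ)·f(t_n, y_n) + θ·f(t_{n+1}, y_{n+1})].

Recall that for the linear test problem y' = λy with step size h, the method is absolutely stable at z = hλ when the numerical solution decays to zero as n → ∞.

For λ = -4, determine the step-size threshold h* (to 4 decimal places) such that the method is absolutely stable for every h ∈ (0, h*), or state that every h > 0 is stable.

(-4.0000,0); λ=-4 ⇒ h* = (4)/4 = 1.0000.

With y'=λy (z=hλ):
  y_{n+1} = y_n + z·[3/4·y_n + 1/4·y_{n+1}] ⇒ (1 − 1/4z)y_{n+1} = (1 + 3/4z)y_n
  R(z) = (1 + 3/4z)/(1 − 1/4z).

Solve |R(x)|<1 on ℝ⁻.
x=-1.61: |R|=0.1480
R=−1: 1+3/4x = −1+1/4x ⇒ -1/2x=2 ⇒ x=2/(-1/2)=-4.0000
Confirm numerically:
  x=-3.743: |R|=0.93362 <1
  x=-3.275: |R|=0.80069 <1
  x=-2.293: |R|=0.45749 <1
  x=-4.357: |R|=1.08544 >1
  x=-4.319: |R|=1.07669 >1
  x=-4.020: |R|=1.00499 >1
Stable set (-4.0000, 0).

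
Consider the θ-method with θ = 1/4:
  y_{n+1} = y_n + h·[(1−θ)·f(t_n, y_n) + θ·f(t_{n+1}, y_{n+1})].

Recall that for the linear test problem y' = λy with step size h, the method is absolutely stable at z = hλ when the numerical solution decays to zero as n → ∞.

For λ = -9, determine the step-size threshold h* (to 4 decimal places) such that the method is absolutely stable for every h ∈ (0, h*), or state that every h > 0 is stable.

(-4.0000,0); λ=-9 ⇒ h* = (4)/9 = 0.4444.

With y'=λy (z=hλ):
  y_{n+1} = y_n + z·[3/4·y_n + 1/4·y_{n+1}] ⇒ (1 − 1/4z)y_{n+1} = (1 + 3/4z)y_n
  Hence R(z) = (1 + 3/4z)/(1 − 1/4z).

Solve |R(x)|<1 on ℝ⁻.
x=-1.49: |R|=0.0856
R=−1: 1+3/4x = −1+1/4x ⇒ -1/2x=2 ⇒ x=2/(-1/2)=-4.0000
Confirm numerically:
  x=-3.617: |R|=0.89944 <1
  x=-3.298: |R|=0.80762 <1
  x=-3.123: |R|=0.75376 <1
  x=-2.173: |R|=0.40807 <1
  x=-4.395: |R|=1.09410 >1
  x=-4.026: |R|=1.00648 >1
So |R|<1 on (-4.0000, 0).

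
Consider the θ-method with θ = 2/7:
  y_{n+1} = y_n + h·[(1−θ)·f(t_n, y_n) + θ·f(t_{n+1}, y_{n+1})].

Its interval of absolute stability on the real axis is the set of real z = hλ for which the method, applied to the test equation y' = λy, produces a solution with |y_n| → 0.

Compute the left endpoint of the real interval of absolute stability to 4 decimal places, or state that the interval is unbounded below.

z* = -4.6667.

On y'=λy, z=hλ:
  y_{n+1} = y_n + z·[5/7·y_n + 2/7·y_{n+1}] ⇒ (1 − 2/7z)y_{n+1} = (1 + 5/7z)y_n
  R(z) = (1 + 5/7z)/(1 − 2/7z).

Solve |R(x)|<1 on ℝ⁻.
x=-1.7: |R|=0.1442
R=−1: 1+5/7x = −1+2/7x ⇒ -3/7x=2 ⇒ x=2/(-3/7)=-4.6667
Confirm numerically:
  x=-4.528: |R|=0.97409 <1
  x=-3.027: |R|=0.62318 <1
  x=-2.422: |R|=0.43144 <1
  x=-2.381: |R|=0.41702 <1
  x=-5.217: |R|=1.09470 >1
  x=-4.938: |R|=1.04823 >1
Stable set (-4.6667, 0).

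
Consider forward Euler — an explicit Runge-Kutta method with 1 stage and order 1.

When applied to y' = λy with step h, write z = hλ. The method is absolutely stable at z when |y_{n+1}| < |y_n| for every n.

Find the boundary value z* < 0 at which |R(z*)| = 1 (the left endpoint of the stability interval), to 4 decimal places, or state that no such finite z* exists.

left endpoint -2.0000.

With y'=λy (z=hλ):
  order 1, 1-stage ⇒ R(z)=1+z
  (e.g. R(-0.66)=0.34000, |R|=0.34000)

Find x<0 with |R(x)|<1.
x=-0.66: |R|=0.3400
|R(-1.3)|=0.3000 |R(-1.08)|=0.0800 |R(-0.73)|=0.2700
Bisect:
  x_lo=-2.6374 |R|=1.6374  x_hi=-0.1641 |R|=0.8359
  mid=-1.40079 |R|=0.40079 →hi
  mid=-2.01912 |R|=1.01912 →lo
  mid=-1.70995 |R|=0.70995 →hi
  mid=-1.86454 |R|=0.86454 →hi
  mid=-1.94183 |R|=0.94183 →hi
  mid=-1.98047 |R|=0.98047 →hi
  mid=-1.99980 |R|=0.99980 →hi
  mid=-2.00946 |R|=1.00946 →lo
  mid=-2.00463 |R|=1.00463 →lo
  mid=-2.00221 |R|=1.00221 →lo
  ...
  [-2.00010,-1.99995] ⇒ x*=-2.0000
Interval (-2.0000, 0).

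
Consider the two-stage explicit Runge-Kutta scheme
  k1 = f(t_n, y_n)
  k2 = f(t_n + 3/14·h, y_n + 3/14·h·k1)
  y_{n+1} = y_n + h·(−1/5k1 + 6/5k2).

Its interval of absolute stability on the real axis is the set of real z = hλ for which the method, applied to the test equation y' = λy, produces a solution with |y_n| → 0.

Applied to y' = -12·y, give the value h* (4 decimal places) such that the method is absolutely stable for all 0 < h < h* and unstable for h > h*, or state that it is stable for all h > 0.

Set f=λy, z=hλ:
  k1=λy_n ⇒ h·k1=z·y_n;  k2=λ(1+3/14z)y_n ⇒ h·k2=z(1+3/14z)y_n
  y_{n+1}/y_n = 1 − 1/5z + 6/5z(1+3/14z) = 1 + z + 9/35z²
  ⇒ R(z) = 1 + z + 9/35z².

Boundary: |R(x)|=1, x<0.
x=-0.68: |R|=0.4389
R=1: x+9/35x²=0 ⇒ x=−35/9=-3.8889; min R=1−1/(4·9/35)=0.0278>−1
Confirm numerically:
  x=-3.528: |R|=0.67260 <1
  x=-3.327: |R|=0.51930 <1
  x=-3.300: |R|=0.50029 <1
  x=-3.009: |R|=0.31919 <1
  x=-4.404: |R|=1.58334 >1
  x=-4.232: |R|=1.37338 >1
Stable set (-3.8889, 0).

(-3.8889,0); λ=-12 ⇒ h* = (35/9)/12 = 0.3241.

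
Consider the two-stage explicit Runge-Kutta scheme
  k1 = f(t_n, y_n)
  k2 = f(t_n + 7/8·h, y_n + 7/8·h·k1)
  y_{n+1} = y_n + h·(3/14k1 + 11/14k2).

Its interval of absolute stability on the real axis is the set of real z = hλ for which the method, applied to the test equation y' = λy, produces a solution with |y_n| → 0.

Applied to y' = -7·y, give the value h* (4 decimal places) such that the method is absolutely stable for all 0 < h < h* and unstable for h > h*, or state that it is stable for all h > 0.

(-1.4545,0); λ=-7 ⇒ h* = (16/11)/7 = 0.2078.

Set f=λy, z=hλ:
  k1=λy_n ⇒ h·k1=z·y_n;  k2=λ(1+7/8z)y_n ⇒ h·k2=z(1+7/8z)y_n
  y_{n+1}/y_n = 1 + 3/14z + 11/14z(1+7/8z) = 1 + z + 11/16z²
  R(z) = 1 + z + 11/16z².

Find x<0 with |R(x)|<1.
x=-0.66: |R|=0.6395
R=1: x+11/16x²=0 ⇒ x=−16/11=-1.4545; min R=1−1/(4·11/16)=0.6364>−1
Confirm numerically:
  x=-1.167: |R|=0.76930 <1
  x=-1.095: |R|=0.72933 <1
  x=-0.751: |R|=0.63675 <1
  x=-1.777: |R|=1.39394 >1
  x=-1.631: |R|=1.19786 >1
  x=-1.539: |R|=1.08936 >1
Interval (-1.4545, 0).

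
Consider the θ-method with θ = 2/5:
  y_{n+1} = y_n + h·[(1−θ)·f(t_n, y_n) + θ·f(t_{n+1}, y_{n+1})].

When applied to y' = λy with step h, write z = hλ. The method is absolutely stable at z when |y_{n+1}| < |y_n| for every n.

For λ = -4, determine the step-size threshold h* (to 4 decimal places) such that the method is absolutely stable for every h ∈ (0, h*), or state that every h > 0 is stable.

Test eqn y'=λy, z=hλ:
  y_{n+1} = y_n + z·[3/5·y_n + 2/5·y_{n+1}] ⇒ (1 − 2/5z)y_{n+1} = (1 + 3/5z)y_n
  so R(z) = (1 + 3/5z)/(1 − 2/5z).

Solve |R(x)|<1 on ℝ⁻.
x=-1.77: |R|=0.0363
R=−1: 1+3/5x = −1+2/5x ⇒ -1/5x=2 ⇒ x=2/(-1/5)=-10.0000
Confirm numerically:
  x=-9.457: |R|=0.97729 <1
  x=-9.176: |R|=0.96471 <1
  x=-9.174: |R|=0.96462 <1
  x=-8.421: |R|=0.92771 <1
  x=-10.587: |R|=1.02243 >1
  x=-10.243: |R|=1.00953 >1
  x=-10.153: |R|=1.00605 >1
So |R|<1 on (-10.0000, 0).

(-10.0000,0); λ=-4 ⇒ h* = (10)/4 = 2.5000.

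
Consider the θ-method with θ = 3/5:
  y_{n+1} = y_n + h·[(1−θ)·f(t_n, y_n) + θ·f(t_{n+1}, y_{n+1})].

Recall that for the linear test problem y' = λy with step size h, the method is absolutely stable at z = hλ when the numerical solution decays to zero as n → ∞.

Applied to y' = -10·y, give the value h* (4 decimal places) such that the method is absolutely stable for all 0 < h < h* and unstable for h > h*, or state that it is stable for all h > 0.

(−∞, 0) — no finite endpoint. Any h>0 works for λ=-10.

With y'=λy (z=hλ):
  y_{n+1} = y_n + z·[2/5·y_n + 3/5·y_{n+1}] ⇒ (1 − 3/5z)y_{n+1} = (1 + 2/5z)y_n
  Hence R(z) = (1 + 2/5z)/(1 − 3/5z).

Find x<0 with |R(x)|<1.
x=-1.14: |R|=0.3230
x=-2: |R|=0.0909
x=-10: |R|=0.4286
x=-100: |R|=0.6393
θ=3/5≥1/2 ⇒ |1+2/5x|<|1−3/5x| ∀x<0 ⇒ unbounded interval.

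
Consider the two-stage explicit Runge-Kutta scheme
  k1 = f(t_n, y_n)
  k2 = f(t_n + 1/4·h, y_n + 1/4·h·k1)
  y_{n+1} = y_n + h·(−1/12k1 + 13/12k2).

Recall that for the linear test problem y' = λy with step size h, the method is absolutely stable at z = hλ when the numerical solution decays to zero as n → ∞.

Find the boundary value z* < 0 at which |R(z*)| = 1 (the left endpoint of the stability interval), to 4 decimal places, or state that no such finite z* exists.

left endpoint -3.6923.

Test eqn y'=λy, z=hλ:
  k1=λy_n ⇒ h·k1=z·y_n;  k2=λ(1+1/4z)y_n ⇒ h·k2=z(1+1/4z)y_n
  y_{n+1}/y_n = 1 − 1/12z + 13/12z(1+1/4z) = 1 + z + 13/48z²
  so R(z) = 1 + z + 13/48z².

Solve |R(x)|<1 on ℝ⁻.
x=-0.38: |R|=0.6591
R=1: x+13/48x²=0 ⇒ x=−48/13=-3.6923; min R=1−1/(4·13/48)=0.0769>−1
Confirm numerically:
  x=-2.264: |R|=0.12421 <1
  x=-2.069: |R|=0.09037 <1
  x=-1.621: |R|=0.09065 <1
  x=-1.615: |R|=0.09139 <1
  x=-4.275: |R|=1.67465 >1
  x=-4.056: |R|=1.39952 >1
  x=-3.757: |R|=1.06583 >1
Interval (-3.6923, 0).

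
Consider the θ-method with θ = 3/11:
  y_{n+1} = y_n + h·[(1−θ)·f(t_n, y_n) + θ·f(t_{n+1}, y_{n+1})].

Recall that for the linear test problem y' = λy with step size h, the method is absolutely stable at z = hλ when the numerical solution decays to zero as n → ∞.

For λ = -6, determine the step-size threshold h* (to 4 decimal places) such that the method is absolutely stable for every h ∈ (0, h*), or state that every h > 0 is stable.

Test eqn y'=λy, z=hλ:
  y_{n+1} = y_n + z·[8/11·y_n + 3/11·y_{n+1}] ⇒ (1 − 3/11z)y_{n+1} = (1 + 8/11z)y_n
  so R(z) = (1 + 8/11z)/(1 − 3/11z).

Find x<0 with |R(x)|<1.
x=-0.83: |R|=0.3232
R=−1: 1+8/11x = −1+3/11x ⇒ -5/11x=2 ⇒ x=2/(-5/11)=-4.4000
Confirm numerically:
  x=-3.913: |R|=0.89292 <1
  x=-3.836: |R|=0.87471 <1
  x=-3.249: |R|=0.72261 <1
  x=-4.851: |R|=1.08825 >1
  x=-4.491: |R|=1.01859 >1
Interval (-4.4000, 0).

(-4.4000,0); λ=-6 ⇒ h* = (22/5)/6 = 0.7333.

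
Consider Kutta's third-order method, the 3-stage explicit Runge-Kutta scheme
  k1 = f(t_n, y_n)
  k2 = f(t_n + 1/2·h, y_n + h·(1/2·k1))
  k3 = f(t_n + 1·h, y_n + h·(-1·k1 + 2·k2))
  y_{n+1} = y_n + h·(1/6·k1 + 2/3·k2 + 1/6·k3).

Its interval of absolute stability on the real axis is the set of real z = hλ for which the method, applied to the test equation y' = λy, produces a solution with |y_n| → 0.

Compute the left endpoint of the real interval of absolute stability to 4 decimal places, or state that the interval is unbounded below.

Set f=λy, z=hλ:
  order 3, 3-stage ⇒ R(z)=1+z+z^2/2+z^3/6
  (e.g. R(-0.49)=0.61044, |R|=0.61044)

Solve |R(x)|<1 on ℝ⁻.
x=-0.49: |R|=0.6104
|R(-2.26)|=0.6301 |R(-1.38)|=0.1342 |R(-1.25)|=0.2057
Bisect:
  x_lo=-2.9560 |R|=1.8919  x_hi=-0.0894 |R|=0.9145
  mid=-1.52271 |R|=0.04817 →hi
  mid=-2.23936 |R|=0.60363 →hi
  mid=-2.59769 |R|=1.14522 →lo
  mid=-2.41852 |R|=0.85166 →hi
  mid=-2.50810 |R|=0.99239 →hi
  mid=-2.55290 |R|=1.06724 →lo
  mid=-2.53050 |R|=1.02943 →lo
  mid=-2.51930 |R|=1.01081 →lo
  ...
  [-2.51283,-2.51265] ⇒ x*=-2.5127
Interval (-2.5127, 0).

left endpoint -2.5127.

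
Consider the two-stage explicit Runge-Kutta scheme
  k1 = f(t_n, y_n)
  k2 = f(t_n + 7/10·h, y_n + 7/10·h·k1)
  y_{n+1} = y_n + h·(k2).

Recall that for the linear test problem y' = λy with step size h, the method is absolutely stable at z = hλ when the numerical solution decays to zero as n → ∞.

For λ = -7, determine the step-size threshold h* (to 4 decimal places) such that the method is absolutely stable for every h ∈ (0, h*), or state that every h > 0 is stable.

Test eqn y'=λy, z=hλ:
  k1=λy_n ⇒ h·k1=z·y_n;  k2=λ(1+7/10z)y_n ⇒ h·k2=z(1+7/10z)y_n
  y_{n+1}/y_n = 1 + z(1+7/10z) = 1 + z + 7/10z²
  so R(z) = 1 + z + 7/10z².

Find x<0 with |R(x)|<1.
x=-1.4: |R|=0.9720
R=1: x+7/10x²=0 ⇒ x=−10/7=-1.4286; min R=1−1/(4·7/10)=0.6429>−1
Confirm numerically:
  x=-1.028: |R|=0.71175 <1
  x=-1.005: |R|=0.70202 <1
  x=-0.745: |R|=0.64352 <1
  x=-2.009: |R|=1.81626 >1
  x=-1.756: |R|=1.40248 >1
Interval (-1.4286, 0).

(-1.4286,0); λ=-7 ⇒ h* = (10/7)/7 = 0.2041.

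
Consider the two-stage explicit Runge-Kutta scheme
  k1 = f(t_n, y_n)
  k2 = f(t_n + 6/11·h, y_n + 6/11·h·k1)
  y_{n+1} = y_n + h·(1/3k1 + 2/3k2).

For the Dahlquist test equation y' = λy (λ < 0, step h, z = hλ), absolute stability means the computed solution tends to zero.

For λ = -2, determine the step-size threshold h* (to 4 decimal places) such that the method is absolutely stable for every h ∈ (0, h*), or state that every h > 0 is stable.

Test eqn y'=λy, z=hλ:
  k1=λy_n ⇒ h·k1=z·y_n;  k2=λ(1+6/11z)y_n ⇒ h·k2=z(1+6/11z)y_n
  y_{n+1}/y_n = 1 + 1/3z + 2/3z(1+6/11z) = 1 + z + 4/11z²
  ⇒ R(z) = 1 + z + 4/11z².

Boundary: |R(x)|=1, x<0.
x=-0.75: |R|=0.4545
R=1: x+4/11x²=0 ⇒ x=−11/4=-2.7500; min R=1−1/(4·4/11)=0.3125>−1
Confirm numerically:
  x=-1.748: |R|=0.36309 <1
  x=-1.351: |R|=0.31271 <1
  x=-1.169: |R|=0.32793 <1
  x=-3.242: |R|=1.58002 >1
  x=-3.128: |R|=1.42996 >1
  x=-2.903: |R|=1.16151 >1
Interval (-2.7500, 0).

(-2.7500,0); λ=-2 ⇒ h* = (11/4)/2 = 1.3750.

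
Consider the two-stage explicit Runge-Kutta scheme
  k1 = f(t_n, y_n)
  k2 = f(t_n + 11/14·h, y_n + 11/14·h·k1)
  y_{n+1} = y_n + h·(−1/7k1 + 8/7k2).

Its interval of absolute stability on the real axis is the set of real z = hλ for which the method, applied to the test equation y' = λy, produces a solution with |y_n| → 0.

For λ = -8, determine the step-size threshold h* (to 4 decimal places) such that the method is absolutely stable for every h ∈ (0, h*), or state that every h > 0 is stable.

On y'=λy, z=hλ:
  k1=λy_n ⇒ h·k1=z·y_n;  k2=λ(1+11/14z)y_n ⇒ h·k2=z(1+11/14z)y_n
  y_{n+1}/y_n = 1 − 1/7z + 8/7z(1+11/14z) = 1 + z + 44/49z²
  R(z) = 1 + z + 44/49z².

Boundary: |R(x)|=1, x<0.
x=-1.63: |R|=1.7558
R=1: x+44/49x²=0 ⇒ x=−49/44=-1.1136; min R=1−1/(4·44/49)=0.7216>−1
Confirm numerically:
  x=-0.898: |R|=0.82612 <1
  x=-0.703: |R|=0.74078 <1
  x=-0.645: |R|=0.72857 <1
  x=-0.489: |R|=0.72572 <1
  x=-1.708: |R|=1.91158 >1
  x=-1.140: |R|=1.02699 >1
Stable set (-1.1136, 0).

(-1.1136,0); λ=-8 ⇒ h* = (49/44)/8 = 0.1392.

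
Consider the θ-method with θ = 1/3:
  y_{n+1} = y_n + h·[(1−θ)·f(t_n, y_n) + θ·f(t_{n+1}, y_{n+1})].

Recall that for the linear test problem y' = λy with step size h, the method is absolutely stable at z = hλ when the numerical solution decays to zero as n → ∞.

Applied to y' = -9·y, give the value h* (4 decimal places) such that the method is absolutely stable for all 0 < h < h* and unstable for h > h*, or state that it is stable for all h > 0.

On y'=λy, z=hλ:
  y_{n+1} = y_n + z·[2/3·y_n + 1/3·y_{n+1}] ⇒ (1 − 1/3z)y_{n+1} = (1 + 2/3z)y_n
  Hence R(z) = (1 + 2/3z)/(1 − 1/3z).

Need |R(x)|<1, x<0.
x=-1: |R|=0.2500
R=−1: 1+2/3x = −1+1/3x ⇒ -1/3x=2 ⇒ x=2/(-1/3)=-6.0000
Confirm numerically:
  x=-4.834: |R|=0.85116 <1
  x=-4.610: |R|=0.81735 <1
  x=-3.339: |R|=0.58022 <1
  x=-2.976: |R|=0.49398 <1
  x=-6.430: |R|=1.04560 >1
  x=-6.387: |R|=1.04123 >1
  x=-6.296: |R|=1.03184 >1
Stable set (-6.0000, 0).

(-6.0000,0); λ=-9 ⇒ h* = (6)/9 = 0.6667.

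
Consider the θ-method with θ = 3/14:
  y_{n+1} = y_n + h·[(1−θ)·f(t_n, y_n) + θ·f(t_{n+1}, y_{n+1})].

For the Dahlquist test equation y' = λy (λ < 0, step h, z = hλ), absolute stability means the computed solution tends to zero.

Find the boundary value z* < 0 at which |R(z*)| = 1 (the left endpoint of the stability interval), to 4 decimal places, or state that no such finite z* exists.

left endpoint -3.5000.

Test eqn y'=λy, z=hλ:
  y_{n+1} = y_n + z·[11/14·y_n + 3/14·y_{n+1}] ⇒ (1 − 3/14z)y_{n+1} = (1 + 11/14z)y_n
  ⇒ R(z) = (1 + 11/14z)/(1 − 3/14z).

Find x<0 with |R(x)|<1.
x=-1.67: |R|=0.2299
R=−1: 1+11/14x = −1+3/14x ⇒ -4/7x=2 ⇒ x=2/(-4/7)=-3.5000
Confirm numerically:
  x=-3.364: |R|=0.95484 <1
  x=-2.963: |R|=0.81231 <1
  x=-2.918: |R|=0.79538 <1
  x=-1.743: |R|=0.26902 <1
  x=-4.082: |R|=1.17740 >1
  x=-3.760: |R|=1.08228 >1
  x=-3.621: |R|=1.03893 >1
So |R|<1 on (-3.5000, 0).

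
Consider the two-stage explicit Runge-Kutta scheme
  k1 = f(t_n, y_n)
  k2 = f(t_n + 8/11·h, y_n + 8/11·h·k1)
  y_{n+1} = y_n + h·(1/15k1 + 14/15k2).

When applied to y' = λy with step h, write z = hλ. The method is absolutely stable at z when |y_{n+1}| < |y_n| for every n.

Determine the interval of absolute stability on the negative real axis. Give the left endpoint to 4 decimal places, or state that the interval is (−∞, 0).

Test eqn y'=λy, z=hλ:
  k1=λy_n ⇒ h·k1=z·y_n;  k2=λ(1+8/11z)y_n ⇒ h·k2=z(1+8/11z)y_n
  y_{n+1}/y_n = 1 + 1/15z + 14/15z(1+8/11z) = 1 + z + 112/165z²
  so R(z) = 1 + z + 112/165z².

Find x<0 with |R(x)|<1.
x=-0.72: |R|=0.6319
R=1: x+112/165x²=0 ⇒ x=−165/112=-1.4732; min R=1−1/(4·112/165)=0.6317>−1
Confirm numerically:
  x=-0.972: |R|=0.66931 <1
  x=-0.941: |R|=0.66005 <1
  x=-0.742: |R|=0.63172 <1
  x=-1.757: |R|=1.33845 >1
  x=-1.621: |R|=1.16261 >1
Interval (-1.4732, 0).

z∈(-1.4732,0).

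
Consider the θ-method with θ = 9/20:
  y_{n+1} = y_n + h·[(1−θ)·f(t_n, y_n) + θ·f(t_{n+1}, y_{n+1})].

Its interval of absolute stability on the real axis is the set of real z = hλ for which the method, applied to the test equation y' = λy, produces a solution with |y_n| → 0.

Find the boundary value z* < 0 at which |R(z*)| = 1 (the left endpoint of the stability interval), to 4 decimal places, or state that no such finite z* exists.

Test eqn y'=λy, z=hλ:
  y_{n+1} = y_n + z·[11/20·y_n + 9/20·y_{n+1}] ⇒ (1 − 9/20z)y_{n+1} = (1 + 11/20z)y_n
  R(z) = (1 + 11/20z)/(1 − 9/20z).

Boundary: |R(x)|=1, x<0.
x=-1.02: |R|=0.3009
R=−1: 1+11/20x = −1+9/20x ⇒ -1/10x=2 ⇒ x=2/(-1/10)=-20.0000
Confirm numerically:
  x=-18.640: |R|=0.98551 <1
  x=-15.448: |R|=0.94275 <1
  x=-13.192: |R|=0.90185 <1
  x=-10.587: |R|=0.83670 <1
  x=-20.196: |R|=1.00194 >1
  x=-20.047: |R|=1.00047 >1
Stable set (-20.0000, 0).

z* = -20.0000.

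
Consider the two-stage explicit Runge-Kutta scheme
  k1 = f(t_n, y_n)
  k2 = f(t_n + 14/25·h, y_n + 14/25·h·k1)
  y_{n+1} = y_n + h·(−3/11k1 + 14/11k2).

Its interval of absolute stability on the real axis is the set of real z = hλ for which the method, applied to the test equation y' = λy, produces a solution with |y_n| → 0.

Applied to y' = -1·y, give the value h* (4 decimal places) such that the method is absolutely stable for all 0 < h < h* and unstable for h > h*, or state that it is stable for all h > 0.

(-1.4031,0); λ=-1 ⇒ h* = (275/196)/1 = 1.4031.

On y'=λy, z=hλ:
  k1=λy_n ⇒ h·k1=z·y_n;  k2=λ(1+14/25z)y_n ⇒ h·k2=z(1+14/25z)y_n
  y_{n+1}/y_n = 1 − 3/11z + 14/11z(1+14/25z) = 1 + z + 196/275z²
  so R(z) = 1 + z + 196/275z².

Boundary: |R(x)|=1, x<0.
x=-0.34: |R|=0.7424
R=1: x+196/275x²=0 ⇒ x=−275/196=-1.4031; min R=1−1/(4·196/275)=0.6492>−1
Confirm numerically:
  x=-1.140: |R|=0.78626 <1
  x=-1.025: |R|=0.72381 <1
  x=-0.996: |R|=0.71104 <1
  x=-0.632: |R|=0.65268 <1
  x=-1.887: |R|=1.65086 >1
  x=-1.885: |R|=1.64748 >1
  x=-1.498: |R|=1.10136 >1
Interval (-1.4031, 0).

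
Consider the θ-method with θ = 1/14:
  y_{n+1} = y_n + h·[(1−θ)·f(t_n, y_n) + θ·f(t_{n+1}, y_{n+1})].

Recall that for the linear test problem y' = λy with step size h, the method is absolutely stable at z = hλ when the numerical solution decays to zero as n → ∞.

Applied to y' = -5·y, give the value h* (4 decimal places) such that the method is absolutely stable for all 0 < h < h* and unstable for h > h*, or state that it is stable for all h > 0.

(-2.3333,0); λ=-5 ⇒ h* = (7/3)/5 = 0.4667.

Test eqn y'=λy, z=hλ:
  y_{n+1} = y_n + z·[13/14·y_n + 1/14·y_{n+1}] ⇒ (1 − 1/14z)y_{n+1} = (1 + 13/14z)y_n
  ⇒ R(z) = (1 + 13/14z)/(1 − 1/14z).

Find x<0 with |R(x)|<1.
x=-0.3: |R|=0.7063
R=−1: 1+13/14x = −1+1/14x ⇒ -6/7x=2 ⇒ x=2/(-6/7)=-2.3333
Confirm numerically:
  x=-1.986: |R|=0.73927 <1
  x=-1.623: |R|=0.45439 <1
  x=-1.509: |R|=0.36218 <1
  x=-1.336: |R|=0.21961 <1
  x=-2.765: |R|=1.30898 >1
  x=-2.481: |R|=1.10752 >1
Interval (-2.3333, 0).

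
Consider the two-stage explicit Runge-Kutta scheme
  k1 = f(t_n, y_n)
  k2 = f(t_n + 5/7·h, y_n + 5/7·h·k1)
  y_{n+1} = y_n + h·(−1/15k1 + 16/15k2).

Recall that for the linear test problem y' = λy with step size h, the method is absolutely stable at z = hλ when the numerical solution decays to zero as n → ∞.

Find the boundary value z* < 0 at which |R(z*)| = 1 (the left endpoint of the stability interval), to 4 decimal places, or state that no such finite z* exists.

z* = -1.3125.

With y'=λy (z=hλ):
  k1=λy_n ⇒ h·k1=z·y_n;  k2=λ(1+5/7z)y_n ⇒ h·k2=z(1+5/7z)y_n
  y_{n+1}/y_n = 1 − 1/15z + 16/15z(1+5/7z) = 1 + z + 16/21z²
  Hence R(z) = 1 + z + 16/21z².

Find x<0 with |R(x)|<1.
x=-1.54: |R|=1.2669
R=1: x+16/21x²=0 ⇒ x=−21/16=-1.3125; min R=1−1/(4·16/21)=0.6719>−1
Confirm numerically:
  x=-1.128: |R|=0.84144 <1
  x=-1.098: |R|=0.82056 <1
  x=-1.005: |R|=0.76454 <1
  x=-1.751: |R|=1.58500 >1
  x=-1.592: |R|=1.33902 >1
  x=-1.580: |R|=1.32202 >1
Interval (-1.3125, 0).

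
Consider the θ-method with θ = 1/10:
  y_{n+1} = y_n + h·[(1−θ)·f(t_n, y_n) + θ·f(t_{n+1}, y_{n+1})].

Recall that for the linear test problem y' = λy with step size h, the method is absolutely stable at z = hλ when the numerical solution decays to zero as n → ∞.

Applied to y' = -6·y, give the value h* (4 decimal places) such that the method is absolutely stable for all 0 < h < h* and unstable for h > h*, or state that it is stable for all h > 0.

(-2.5000,0); λ=-6 ⇒ h* = (5/2)/6 = 0.4167.

Set f=λy, z=hλ:
  y_{n+1} = y_n + z·[9/10·y_n + 1/10·y_{n+1}] ⇒ (1 − 1/10z)y_{n+1} = (1 + 9/10z)y_n
  Hence R(z) = (1 + 9/10z)/(1 − 1/10z).

Boundary: |R(x)|=1, x<0.
x=-0.75: |R|=0.3023
R=−1: 1+9/10x = −1+1/10x ⇒ -4/5x=2 ⇒ x=2/(-4/5)=-2.5000
Confirm numerically:
  x=-2.346: |R|=0.90021 <1
  x=-2.279: |R|=0.85601 <1
  x=-1.974: |R|=0.64857 <1
  x=-2.798: |R|=1.18628 >1
  x=-2.609: |R|=1.06916 >1
Interval (-2.5000, 0).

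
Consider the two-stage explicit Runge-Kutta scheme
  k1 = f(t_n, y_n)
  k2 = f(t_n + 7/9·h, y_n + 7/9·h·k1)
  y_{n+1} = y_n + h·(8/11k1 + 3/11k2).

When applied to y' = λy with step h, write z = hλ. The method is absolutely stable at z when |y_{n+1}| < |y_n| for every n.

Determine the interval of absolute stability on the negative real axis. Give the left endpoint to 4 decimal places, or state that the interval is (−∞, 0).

Set f=λy, z=hλ:
  k1=λy_n ⇒ h·k1=z·y_n;  k2=λ(1+7/9z)y_n ⇒ h·k2=z(1+7/9z)y_n
  y_{n+1}/y_n = 1 + 8/11z + 3/11z(1+7/9z) = 1 + z + 7/33z²
  Hence R(z) = 1 + z + 7/33z².

Boundary: |R(x)|=1, x<0.
x=-0.42: |R|=0.6174
R=1: x+7/33x²=0 ⇒ x=−33/7=-4.7143; min R=1−1/(4·7/33)=-0.1786>−1
Confirm numerically:
  x=-4.590: |R|=0.87899 <1
  x=-4.128: |R|=0.48663 <1
  x=-3.745: |R|=0.23001 <1
  x=-5.274: |R|=1.62617 >1
  x=-5.171: |R|=1.50096 >1
  x=-5.054: |R|=1.36419 >1
Stable set (-4.7143, 0).

z∈(-4.7143,0).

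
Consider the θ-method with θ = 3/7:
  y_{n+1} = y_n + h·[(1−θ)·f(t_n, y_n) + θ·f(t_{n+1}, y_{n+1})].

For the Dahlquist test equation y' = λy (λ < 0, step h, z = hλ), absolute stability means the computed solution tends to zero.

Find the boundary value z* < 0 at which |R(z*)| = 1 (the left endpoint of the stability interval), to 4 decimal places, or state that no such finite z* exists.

left endpoint -14.0000.

Set f=λy, z=hλ:
  y_{n+1} = y_n + z·[4/7·y_n + 3/7·y_{n+1}] ⇒ (1 − 3/7z)y_{n+1} = (1 + 4/7z)y_n
  so R(z) = (1 + 4/7z)/(1 − 3/7z).

Find x<0 with |R(x)|<1.
x=-0.62: |R|=0.5102
R=−1: 1+4/7x = −1+3/7x ⇒ -1/7x=2 ⇒ x=2/(-1/7)=-14.0000
Confirm numerically:
  x=-13.158: |R|=0.98188 <1
  x=-12.210: |R|=0.95897 <1
  x=-9.697: |R|=0.88077 <1
  x=-14.541: |R|=1.01069 >1
  x=-14.525: |R|=1.01038 >1
  x=-14.390: |R|=1.00777 >1
Interval (-14.0000, 0).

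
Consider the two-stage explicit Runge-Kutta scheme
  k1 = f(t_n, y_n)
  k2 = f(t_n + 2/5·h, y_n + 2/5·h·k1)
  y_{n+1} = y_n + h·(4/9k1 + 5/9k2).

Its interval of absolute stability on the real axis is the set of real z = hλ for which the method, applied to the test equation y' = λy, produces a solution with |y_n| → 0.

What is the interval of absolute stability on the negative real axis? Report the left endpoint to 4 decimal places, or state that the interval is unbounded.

(-4.5000, 0).

On y'=λy, z=hλ:
  k1=λy_n ⇒ h·k1=z·y_n;  k2=λ(1+2/5z)y_n ⇒ h·k2=z(1+2/5z)y_n
  y_{n+1}/y_n = 1 + 4/9z + 5/9z(1+2/5z) = 1 + z + 2/9z²
  ⇒ R(z) = 1 + z + 2/9z².

Solve |R(x)|<1 on ℝ⁻.
x=-1.51: |R|=0.0033
R=1: x+2/9x²=0 ⇒ x=−9/2=-4.5000; min R=1−1/(4·2/9)=-0.1250>−1
Confirm numerically:
  x=-3.916: |R|=0.49179 <1
  x=-3.365: |R|=0.15127 <1
  x=-2.158: |R|=0.12312 <1
  x=-4.766: |R|=1.28172 >1
  x=-4.670: |R|=1.17642 >1
So |R|<1 on (-4.5000, 0).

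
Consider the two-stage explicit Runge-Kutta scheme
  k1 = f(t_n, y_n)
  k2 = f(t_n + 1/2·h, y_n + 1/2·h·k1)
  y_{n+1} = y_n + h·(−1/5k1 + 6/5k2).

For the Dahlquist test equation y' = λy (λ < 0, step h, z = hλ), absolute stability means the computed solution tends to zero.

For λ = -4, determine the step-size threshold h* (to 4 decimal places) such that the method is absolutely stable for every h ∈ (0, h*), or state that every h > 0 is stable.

On y'=λy, z=hλ:
  k1=λy_n ⇒ h·k1=z·y_n;  k2=λ(1+1/2z)y_n ⇒ h·k2=z(1+1/2z)y_n
  y_{n+1}/y_n = 1 − 1/5z + 6/5z(1+1/2z) = 1 + z + 3/5z²
  Hence R(z) = 1 + z + 3/5z².

Boundary: |R(x)|=1, x<0.
x=-0.52: |R|=0.6422
R=1: x+3/5x²=0 ⇒ x=−5/3=-1.6667; min R=1−1/(4·3/5)=0.5833>−1
Confirm numerically:
  x=-1.395: |R|=0.77261 <1
  x=-1.088: |R|=0.62225 <1
  x=-1.022: |R|=0.60469 <1
  x=-2.118: |R|=1.57355 >1
  x=-1.746: |R|=1.08311 >1
  x=-1.689: |R|=1.02263 >1
Stable set (-1.6667, 0).

(-1.6667,0); λ=-4 ⇒ h* = (5/3)/4 = 0.4167.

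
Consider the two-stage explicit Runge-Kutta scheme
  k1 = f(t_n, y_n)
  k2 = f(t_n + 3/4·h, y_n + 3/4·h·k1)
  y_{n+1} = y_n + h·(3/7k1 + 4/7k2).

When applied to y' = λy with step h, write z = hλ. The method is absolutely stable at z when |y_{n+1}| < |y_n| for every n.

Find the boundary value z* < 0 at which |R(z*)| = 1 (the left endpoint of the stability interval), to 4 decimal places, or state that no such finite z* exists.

left endpoint -2.3333.

Set f=λy, z=hλ:
  k1=λy_n ⇒ h·k1=z·y_n;  k2=λ(1+3/4z)y_n ⇒ h·k2=z(1+3/4z)y_n
  y_{n+1}/y_n = 1 + 3/7z + 4/7z(1+3/4z) = 1 + z + 3/7z²
  Hence R(z) = 1 + z + 3/7z².

Need |R(x)|<1, x<0.
x=-1.5: |R|=0.4643
R=1: x+3/7x²=0 ⇒ x=−7/3=-2.3333; min R=1−1/(4·3/7)=0.4167>−1
Confirm numerically:
  x=-1.952: |R|=0.68099 <1
  x=-1.787: |R|=0.58159 <1
  x=-1.286: |R|=0.42277 <1
  x=-2.747: |R|=1.48700 >1
  x=-2.664: |R|=1.37753 >1
  x=-2.523: |R|=1.20508 >1
Interval (-2.3333, 0).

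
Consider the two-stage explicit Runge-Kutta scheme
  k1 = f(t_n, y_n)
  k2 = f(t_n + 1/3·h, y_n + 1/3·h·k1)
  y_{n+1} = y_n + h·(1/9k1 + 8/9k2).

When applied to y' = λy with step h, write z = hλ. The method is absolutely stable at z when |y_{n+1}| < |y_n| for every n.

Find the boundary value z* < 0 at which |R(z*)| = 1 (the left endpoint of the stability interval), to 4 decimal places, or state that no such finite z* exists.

On y'=λy, z=hλ:
  k1=λy_n ⇒ h·k1=z·y_n;  k2=λ(1+1/3z)y_n ⇒ h·k2=z(1+1/3z)y_n
  y_{n+1}/y_n = 1 + 1/9z + 8/9z(1+1/3z) = 1 + z + 8/27z²
  so R(z) = 1 + z + 8/27z².

Need |R(x)|<1, x<0.
x=-0.83: |R|=0.3741
R=1: x+8/27x²=0 ⇒ x=−27/8=-3.3750; min R=1−1/(4·8/27)=0.1562>−1
Confirm numerically:
  x=-2.496: |R|=0.34993 <1
  x=-2.363: |R|=0.29145 <1
  x=-2.329: |R|=0.27818 <1
  x=-1.356: |R|=0.18881 <1
  x=-3.746: |R|=1.41178 >1
  x=-3.452: |R|=1.07876 >1
Interval (-3.3750, 0).

left endpoint -3.3750.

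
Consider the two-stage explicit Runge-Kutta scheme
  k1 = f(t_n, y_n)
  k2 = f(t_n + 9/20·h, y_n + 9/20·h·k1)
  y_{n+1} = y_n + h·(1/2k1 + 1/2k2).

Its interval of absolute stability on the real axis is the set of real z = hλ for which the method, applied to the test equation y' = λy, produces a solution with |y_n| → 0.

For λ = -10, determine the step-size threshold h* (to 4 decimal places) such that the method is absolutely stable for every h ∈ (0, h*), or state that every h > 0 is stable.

On y'=λy, z=hλ:
  k1=λy_n ⇒ h·k1=z·y_n;  k2=λ(1+9/20z)y_n ⇒ h·k2=z(1+9/20z)y_n
  y_{n+1}/y_n = 1 + 1/2z + 1/2z(1+9/20z) = 1 + z + 9/40z²
  R(z) = 1 + z + 9/40z².

Solve |R(x)|<1 on ℝ⁻.
x=-1.51: |R|=0.0030
R=1: x+9/40x²=0 ⇒ x=−40/9=-4.4444; min R=1−1/(4·9/40)=-0.1111>−1
Confirm numerically:
  x=-3.386: |R|=0.19362 <1
  x=-3.158: |R|=0.08592 <1
  x=-2.072: |R|=0.10603 <1
  x=-4.699: |R|=1.26914 >1
  x=-4.553: |R|=1.11121 >1
  x=-4.466: |R|=1.02166 >1
Interval (-4.4444, 0).

(-4.4444,0); λ=-10 ⇒ h* = (40/9)/10 = 0.4444.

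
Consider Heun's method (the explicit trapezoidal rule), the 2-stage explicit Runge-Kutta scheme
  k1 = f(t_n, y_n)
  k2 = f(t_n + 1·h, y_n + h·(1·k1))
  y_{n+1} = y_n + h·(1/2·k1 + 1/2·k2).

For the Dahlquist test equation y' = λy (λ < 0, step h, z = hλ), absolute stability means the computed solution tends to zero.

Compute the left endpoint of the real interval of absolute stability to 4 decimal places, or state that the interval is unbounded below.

left endpoint -2.0000.

On y'=λy, z=hλ:
  order 2, 2-stage ⇒ R(z)=1+z+z^2/2
  (e.g. R(-1.24)=0.52880, |R|=0.52880)

Solve |R(x)|<1 on ℝ⁻.
x=-1.24: |R|=0.5288
|R(-2.19)|=1.2080 |R(-2.02)|=1.0202 |R(-1.08)|=0.5032
Bisect:
  x_lo=-2.3422 |R|=1.4007  x_hi=-0.1139 |R|=0.8926
  mid=-1.22806 |R|=0.52601 →hi
  mid=-1.78513 |R|=0.80821 →hi
  mid=-2.06366 |R|=1.06569 →lo
  mid=-1.92439 |R|=0.92725 →hi
  mid=-1.99403 |R|=0.99404 →hi
  mid=-2.02884 |R|=1.02926 →lo
  mid=-2.01144 |R|=1.01150 →lo
  mid=-2.00273 |R|=1.00273 →lo
  mid=-1.99838 |R|=0.99838 →hi
  ...
  [-2.00001,-1.99988] ⇒ x*=-2.0000
Stable set (-2.0000, 0).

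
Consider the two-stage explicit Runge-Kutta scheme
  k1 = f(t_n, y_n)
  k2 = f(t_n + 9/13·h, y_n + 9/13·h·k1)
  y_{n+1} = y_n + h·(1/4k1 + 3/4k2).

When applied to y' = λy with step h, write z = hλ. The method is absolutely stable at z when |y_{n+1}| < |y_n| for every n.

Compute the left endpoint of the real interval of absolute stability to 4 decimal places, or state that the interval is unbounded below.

left endpoint -1.9259.

With y'=λy (z=hλ):
  k1=λy_n ⇒ h·k1=z·y_n;  k2=λ(1+9/13z)y_n ⇒ h·k2=z(1+9/13z)y_n
  y_{n+1}/y_n = 1 + 1/4z + 3/4z(1+9/13z) = 1 + z + 27/52z²
  Hence R(z) = 1 + z + 27/52z².

Boundary: |R(x)|=1, x<0.
x=-1.18: |R|=0.5430
R=1: x+27/52x²=0 ⇒ x=−52/27=-1.9259; min R=1−1/(4·27/52)=0.5185>−1
Confirm numerically:
  x=-1.569: |R|=0.70922 <1
  x=-1.156: |R|=0.53787 <1
  x=-0.965: |R|=0.51852 <1
  x=-2.426: |R|=1.62992 >1
  x=-2.418: |R|=1.61780 >1
  x=-2.356: |R|=1.52611 >1
Interval (-1.9259, 0).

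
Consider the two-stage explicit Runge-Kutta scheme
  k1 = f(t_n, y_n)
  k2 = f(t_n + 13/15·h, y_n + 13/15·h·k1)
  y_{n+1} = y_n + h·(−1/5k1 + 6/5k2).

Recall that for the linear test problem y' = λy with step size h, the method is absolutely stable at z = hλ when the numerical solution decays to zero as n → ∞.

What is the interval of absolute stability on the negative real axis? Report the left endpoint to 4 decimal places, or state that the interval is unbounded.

With y'=λy (z=hλ):
  k1=λy_n ⇒ h·k1=z·y_n;  k2=λ(1+13/15z)y_n ⇒ h·k2=z(1+13/15z)y_n
  y_{n+1}/y_n = 1 − 1/5z + 6/5z(1+13/15z) = 1 + z + 26/25z²
  R(z) = 1 + z + 26/25z².

Need |R(x)|<1, x<0.
x=-0.35: |R|=0.7774
R=1: x+26/25x²=0 ⇒ x=−25/26=-0.9615; min R=1−1/(4·26/25)=0.7596>−1
Confirm numerically:
  x=-0.586: |R|=0.77113 <1
  x=-0.578: |R|=0.76945 <1
  x=-0.495: |R|=0.75983 <1
  x=-1.412: |R|=1.66149 >1
  x=-1.402: |R|=1.64223 >1
Interval (-0.9615, 0).

z∈(-0.9615,0).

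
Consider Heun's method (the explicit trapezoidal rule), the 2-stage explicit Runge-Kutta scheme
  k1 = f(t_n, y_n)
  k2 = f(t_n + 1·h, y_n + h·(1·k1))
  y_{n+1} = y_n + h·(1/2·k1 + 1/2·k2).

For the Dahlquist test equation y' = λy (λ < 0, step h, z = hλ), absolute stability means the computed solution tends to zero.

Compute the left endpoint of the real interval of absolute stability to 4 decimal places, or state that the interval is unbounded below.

On y'=λy, z=hλ:
  order 2, 2-stage ⇒ R(z)=1+z+z^2/2
  (e.g. R(-1.67)=0.72445, |R|=0.72445)

Solve |R(x)|<1 on ℝ⁻.
x=-1.67: |R|=0.7244
|R(-1.98)|=0.9802 |R(-1.58)|=0.6682 |R(-0.94)|=0.5018
Bisect:
  x_lo=-2.5047 |R|=1.6321  x_hi=-0.3546 |R|=0.7083
  mid=-1.42965 |R|=0.59230 →hi
  mid=-1.96718 |R|=0.96772 →hi
  mid=-2.23595 |R|=1.26378 →lo
  mid=-2.10156 |R|=1.10672 →lo
  mid=-2.03437 |R|=1.03496 →lo
  mid=-2.00078 |R|=1.00078 →lo
  mid=-1.98398 |R|=0.98411 →hi
  ...
  [-2.00012,-1.99999] ⇒ x*=-2.0000
Interval (-2.0000, 0).

left endpoint -2.0000.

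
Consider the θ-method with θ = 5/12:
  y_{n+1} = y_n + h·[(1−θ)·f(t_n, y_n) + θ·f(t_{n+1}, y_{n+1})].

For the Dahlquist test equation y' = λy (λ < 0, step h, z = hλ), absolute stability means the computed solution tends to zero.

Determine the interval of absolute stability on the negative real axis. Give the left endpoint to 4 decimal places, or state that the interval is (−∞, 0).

With y'=λy (z=hλ):
  y_{n+1} = y_n + z·[7/12·y_n + 5/12·y_{n+1}] ⇒ (1 − 5/12z)y_{n+1} = (1 + 7/12z)y_n
  R(z) = (1 + 7/12z)/(1 − 5/12z).

Solve |R(x)|<1 on ℝ⁻.
x=-0.38: |R|=0.6719
R=−1: 1+7/12x = −1+5/12x ⇒ -1/6x=2 ⇒ x=2/(-1/6)=-12.0000
Confirm numerically:
  x=-10.973: |R|=0.96928 <1
  x=-6.242: |R|=0.73349 <1
  x=-5.462: |R|=0.66736 <1
  x=-12.329: |R|=1.00893 >1
  x=-12.227: |R|=1.00621 >1
  x=-12.116: |R|=1.00320 >1
So |R|<1 on (-12.0000, 0).

z∈(-12.0000,0).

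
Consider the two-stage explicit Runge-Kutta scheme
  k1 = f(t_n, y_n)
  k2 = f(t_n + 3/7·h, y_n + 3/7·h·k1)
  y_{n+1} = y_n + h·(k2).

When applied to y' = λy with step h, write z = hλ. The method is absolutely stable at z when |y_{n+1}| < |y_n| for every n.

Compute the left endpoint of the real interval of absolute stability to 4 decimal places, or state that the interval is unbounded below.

left endpoint -2.3333.

Set f=λy, z=hλ:
  k1=λy_n ⇒ h·k1=z·y_n;  k2=λ(1+3/7z)y_n ⇒ h·k2=z(1+3/7z)y_n
  y_{n+1}/y_n = 1 + z(1+3/7z) = 1 + z + 3/7z²
  Hence R(z) = 1 + z + 3/7z².

Find x<0 with |R(x)|<1.
x=-1.73: |R|=0.5527
R=1: x+3/7x²=0 ⇒ x=−7/3=-2.3333; min R=1−1/(4·3/7)=0.4167>−1
Confirm numerically:
  x=-1.981: |R|=0.70087 <1
  x=-1.638: |R|=0.51188 <1
  x=-1.262: |R|=0.42056 <1
  x=-0.988: |R|=0.43035 <1
  x=-2.743: |R|=1.48159 >1
  x=-2.412: |R|=1.08132 >1
Stable set (-2.3333, 0).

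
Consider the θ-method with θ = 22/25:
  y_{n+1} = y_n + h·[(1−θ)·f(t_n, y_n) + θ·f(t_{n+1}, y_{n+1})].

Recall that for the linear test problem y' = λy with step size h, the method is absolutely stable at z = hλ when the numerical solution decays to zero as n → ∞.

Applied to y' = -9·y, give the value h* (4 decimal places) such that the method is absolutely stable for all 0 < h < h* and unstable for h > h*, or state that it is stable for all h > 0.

Test eqn y'=λy, z=hλ:
  y_{n+1} = y_n + z·[3/25·y_n + 22/25·y_{n+1}] ⇒ (1 − 22/25z)y_{n+1} = (1 + 3/25z)y_n
  Hence R(z) = (1 + 3/25z)/(1 − 22/25z).

Solve |R(x)|<1 on ℝ⁻.
x=-0.45: |R|=0.6777
x=-2: |R|=0.2754
x=-10: |R|=0.0204
x=-100: |R|=0.1236
θ=22/25≥1/2 ⇒ |1+3/25x|<|1−22/25x| ∀x<0 ⇒ unbounded interval.

interval (−∞, 0). Any h>0 works for λ=-9.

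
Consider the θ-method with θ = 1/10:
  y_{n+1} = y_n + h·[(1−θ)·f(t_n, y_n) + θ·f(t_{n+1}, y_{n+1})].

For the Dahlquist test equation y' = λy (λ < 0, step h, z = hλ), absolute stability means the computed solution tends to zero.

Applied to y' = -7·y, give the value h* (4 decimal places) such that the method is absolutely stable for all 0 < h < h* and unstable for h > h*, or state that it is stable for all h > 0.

With y'=λy (z=hλ):
  y_{n+1} = y_n + z·[9/10·y_n + 1/10·y_{n+1}] ⇒ (1 − 1/10z)y_{n+1} = (1 + 9/10z)y_n
  so R(z) = (1 + 9/10z)/(1 − 1/10z).

Find x<0 with |R(x)|<1.
x=-1.58: |R|=0.3644
R=−1: 1+9/10x = −1+1/10x ⇒ -4/5x=2 ⇒ x=2/(-4/5)=-2.5000
Confirm numerically:
  x=-2.426: |R|=0.95236 <1
  x=-1.951: |R|=0.63250 <1
  x=-1.352: |R|=0.19098 <1
  x=-1.131: |R|=0.01608 <1
  x=-2.628: |R|=1.08109 >1
  x=-2.560: |R|=1.03822 >1
Stable set (-2.5000, 0).

(-2.5000,0); λ=-7 ⇒ h* = (5/2)/7 = 0.3571.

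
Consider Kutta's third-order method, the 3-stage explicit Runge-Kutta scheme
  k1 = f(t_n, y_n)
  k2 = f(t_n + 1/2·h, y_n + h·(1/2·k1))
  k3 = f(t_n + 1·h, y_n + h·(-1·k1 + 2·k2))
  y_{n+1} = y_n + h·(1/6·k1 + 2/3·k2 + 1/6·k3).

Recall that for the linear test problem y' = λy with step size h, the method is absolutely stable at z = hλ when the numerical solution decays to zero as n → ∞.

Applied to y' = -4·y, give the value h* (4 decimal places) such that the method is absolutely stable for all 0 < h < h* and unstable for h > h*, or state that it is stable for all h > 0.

(-2.5127,0); λ=-4 ⇒ h* = 0.6282.

Test eqn y'=λy, z=hλ:
  order 3, 3-stage ⇒ R(z)=1+z+z^2/2+z^3/6
  (e.g. R(-1.09)=0.28821, |R|=0.28821)

Find x<0 with |R(x)|<1.
x=-1.09: |R|=0.2882
|R(-2.31)|=0.6963 |R(-1.63)|=0.0233 |R(-0.84)|=0.4140
Bisect:
  x_lo=-2.8854 |R|=1.7264  x_hi=-0.2254 |R|=0.7981
  mid=-1.55540 |R|=0.02708 →hi
  mid=-2.22040 |R|=0.57981 →hi
  mid=-2.55290 |R|=1.06726 →lo
  mid=-2.38665 |R|=0.80437 →hi
  mid=-2.46978 |R|=0.93074 →hi
  mid=-2.51134 |R|=0.99769 →hi
  mid=-2.53212 |R|=1.03214 →lo
  mid=-2.52173 |R|=1.01484 →lo
  mid=-2.51654 |R|=1.00624 →lo
  mid=-2.51394 |R|=1.00196 →lo
  ...
  [-2.51280,-2.51264] ⇒ x*=-2.5127
Stable set (-2.5127, 0).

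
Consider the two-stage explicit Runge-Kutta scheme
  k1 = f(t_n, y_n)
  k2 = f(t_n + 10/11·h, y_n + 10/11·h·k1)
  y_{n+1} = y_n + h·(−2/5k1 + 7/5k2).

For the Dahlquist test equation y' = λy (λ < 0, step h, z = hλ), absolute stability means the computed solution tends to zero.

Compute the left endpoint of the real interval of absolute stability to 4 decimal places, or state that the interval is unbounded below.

With y'=λy (z=hλ):
  k1=λy_n ⇒ h·k1=z·y_n;  k2=λ(1+10/11z)y_n ⇒ h·k2=z(1+10/11z)y_n
  y_{n+1}/y_n = 1 − 2/5z + 7/5z(1+10/11z) = 1 + z + 14/11z²
  so R(z) = 1 + z + 14/11z².

Need |R(x)|<1, x<0.
x=-0.83: |R|=1.0468
R=1: x+14/11x²=0 ⇒ x=−11/14=-0.7857; min R=1−1/(4·14/11)=0.8036>−1
Confirm numerically:
  x=-0.742: |R|=0.95872 <1
  x=-0.570: |R|=0.84351 <1
  x=-0.529: |R|=0.82716 <1
  x=-0.451: |R|=0.80787 <1
  x=-1.364: |R|=2.00390 >1
  x=-1.035: |R|=1.32838 >1
Interval (-0.7857, 0).

z* = -0.7857.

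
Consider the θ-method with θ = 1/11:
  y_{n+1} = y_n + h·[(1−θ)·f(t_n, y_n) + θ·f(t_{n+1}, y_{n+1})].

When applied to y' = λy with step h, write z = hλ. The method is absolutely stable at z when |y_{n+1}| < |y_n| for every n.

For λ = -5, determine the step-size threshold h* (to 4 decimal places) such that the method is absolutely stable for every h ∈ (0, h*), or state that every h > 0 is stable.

(-2.4444,0); λ=-5 ⇒ h* = (22/9)/5 = 0.4889.

With y'=λy (z=hλ):
  y_{n+1} = y_n + z·[10/11·y_n + 1/11·y_{n+1}] ⇒ (1 − 1/11z)y_{n+1} = (1 + 10/11z)y_n
  so R(z) = (1 + 10/11z)/(1 − 1/11z).

Solve |R(x)|<1 on ℝ⁻.
x=-0.88: |R|=0.1852
R=−1: 1+10/11x = −1+1/11x ⇒ -9/11x=2 ⇒ x=2/(-9/11)=-2.4444
Confirm numerically:
  x=-2.348: |R|=0.93497 <1
  x=-2.290: |R|=0.89541 <1
  x=-2.215: |R|=0.84374 <1
  x=-1.047: |R|=0.04399 <1
  x=-2.764: |R|=1.20895 >1
  x=-2.479: |R|=1.02307 >1
So |R|<1 on (-2.4444, 0).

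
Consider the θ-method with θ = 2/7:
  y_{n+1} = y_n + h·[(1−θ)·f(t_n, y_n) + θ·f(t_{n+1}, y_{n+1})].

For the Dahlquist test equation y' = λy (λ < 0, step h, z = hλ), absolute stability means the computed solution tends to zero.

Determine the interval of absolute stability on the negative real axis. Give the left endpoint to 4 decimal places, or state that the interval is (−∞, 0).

On y'=λy, z=hλ:
  y_{n+1} = y_n + z·[5/7·y_n + 2/7·y_{n+1}] ⇒ (1 − 2/7z)y_{n+1} = (1 + 5/7z)y_n
  ⇒ R(z) = (1 + 5/7z)/(1 − 2/7z).

Boundary: |R(x)|=1, x<0.
x=-0.36: |R|=0.6736
R=−1: 1+5/7x = −1+2/7x ⇒ -3/7x=2 ⇒ x=2/(-3/7)=-4.6667
Confirm numerically:
  x=-3.375: |R|=0.71818 <1
  x=-3.245: |R|=0.68384 <1
  x=-2.511: |R|=0.46207 <1
  x=-1.924: |R|=0.24152 <1
  x=-5.249: |R|=1.09984 >1
  x=-5.066: |R|=1.06993 >1
  x=-4.861: |R|=1.03486 >1
Stable set (-4.6667, 0).

z∈(-4.6667,0).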